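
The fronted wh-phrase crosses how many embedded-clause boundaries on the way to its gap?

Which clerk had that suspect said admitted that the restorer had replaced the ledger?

"which clerk" is extracted from the subject of "admitted".
Boundaries crossed, outermost first: [Ø] — 1 in total.

1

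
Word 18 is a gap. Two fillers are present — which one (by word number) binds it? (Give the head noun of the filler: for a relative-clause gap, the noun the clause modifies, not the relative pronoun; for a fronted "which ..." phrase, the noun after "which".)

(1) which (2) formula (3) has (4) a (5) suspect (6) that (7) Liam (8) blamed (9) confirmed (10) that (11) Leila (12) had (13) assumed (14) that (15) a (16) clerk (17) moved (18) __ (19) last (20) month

2

The marked gap is the direct object of "moved".
Its filler is the fronted wh-phrase "which formula", at word 2.
(The other dependency links word 5 to a gap after word 8.)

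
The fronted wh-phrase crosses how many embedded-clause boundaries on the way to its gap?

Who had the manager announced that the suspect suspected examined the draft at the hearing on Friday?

2

"who" is extracted from the subject of "examined".
Boundaries crossed, outermost first: [that], [Ø] — 2 in total.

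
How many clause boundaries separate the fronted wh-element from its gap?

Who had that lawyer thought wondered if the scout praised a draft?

"who" is extracted from the subject of "wondered".
Boundaries crossed, outermost first: [Ø] — 1 in total.

1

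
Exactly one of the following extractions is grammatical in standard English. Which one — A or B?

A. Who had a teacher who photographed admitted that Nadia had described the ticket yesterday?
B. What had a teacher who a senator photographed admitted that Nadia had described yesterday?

In A, the wh-phrase is extracted from inside a complex-NP island (relative clause) (introduced by "who"), which blocks movement.
In B, the extraction path crosses only that-complement boundaries, which are transparent.
So B is grammatical.

B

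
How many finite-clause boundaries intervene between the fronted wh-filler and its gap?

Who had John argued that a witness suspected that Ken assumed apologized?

"who" is extracted from the subject of "apologized".
Boundaries crossed, outermost first: [that], [that], [Ø] — 3 in total.

3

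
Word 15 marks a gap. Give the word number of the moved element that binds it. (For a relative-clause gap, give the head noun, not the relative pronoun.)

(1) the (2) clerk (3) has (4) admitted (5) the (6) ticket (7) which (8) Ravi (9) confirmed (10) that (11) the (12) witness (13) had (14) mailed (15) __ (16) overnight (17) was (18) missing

6

The gap at 15 is the object of "mailed", inside a relative clause.
The relative pronoun is "which" (word 7); it is bound by the head noun immediately before it.
Its filler is the head noun "ticket", at word 6.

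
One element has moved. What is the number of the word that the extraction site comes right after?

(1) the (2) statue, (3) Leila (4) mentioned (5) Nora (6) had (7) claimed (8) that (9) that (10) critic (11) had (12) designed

12

The displaced element is "the statue" (word 2).
It is linked across 2 clause boundaries (Ø → that).
It functions as the direct object of "designed", so the gap sits immediately after word 12 ("designed").
Base order: Leila mentioned Nora had claimed that that critic had designed the statue.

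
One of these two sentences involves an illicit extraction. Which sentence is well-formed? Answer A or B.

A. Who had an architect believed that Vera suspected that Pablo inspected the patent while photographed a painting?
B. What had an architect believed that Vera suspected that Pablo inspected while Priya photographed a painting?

B

In A, the wh-phrase is extracted from inside an adjunct island (introduced by "while"), which blocks movement.
In B, the extraction path crosses only that-complement boundaries, which are transparent.
So B is grammatical.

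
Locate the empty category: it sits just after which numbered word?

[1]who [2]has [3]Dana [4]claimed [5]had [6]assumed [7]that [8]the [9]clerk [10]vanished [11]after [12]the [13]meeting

The displaced element is "who" (word 1).
It is linked across 1 clause boundary (Ø).
It functions as the subject of "assumed", so the gap sits immediately after word 4 ("claimed").
Base order: Dana has claimed that who had assumed that the clerk vanished after the meeting.

4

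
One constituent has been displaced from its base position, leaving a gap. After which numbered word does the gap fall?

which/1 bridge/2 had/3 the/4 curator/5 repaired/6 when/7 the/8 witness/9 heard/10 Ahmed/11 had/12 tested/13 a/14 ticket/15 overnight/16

6

The displaced element is "which bridge" (word 2).
It functions as the direct object of "repaired", so the gap sits immediately after word 6 ("repaired").
Base order: The curator had repaired which bridge when the witness heard Ahmed had tested a ticket overnight.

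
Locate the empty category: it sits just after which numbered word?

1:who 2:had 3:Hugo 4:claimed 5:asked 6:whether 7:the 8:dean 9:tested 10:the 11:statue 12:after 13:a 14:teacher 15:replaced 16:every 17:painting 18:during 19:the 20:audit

4

The displaced element is "who" (word 1).
It is linked across 1 clause boundary (Ø).
It functions as the subject of "asked", so the gap sits immediately after word 4 ("claimed").
Base order: Hugo had claimed who asked whether the dean tested the statue after a teacher replaced every painting during the audit.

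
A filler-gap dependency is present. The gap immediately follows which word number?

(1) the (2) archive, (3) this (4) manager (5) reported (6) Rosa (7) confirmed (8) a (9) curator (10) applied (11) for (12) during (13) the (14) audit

11

The displaced element is "the archive" (word 2).
It is linked across 2 clause boundaries (Ø → Ø).
It functions as the object of the preposition "for" of "applied", so the gap sits immediately after word 11 ("for").
Base order: This manager reported Rosa confirmed a curator applied for the archive during the audit.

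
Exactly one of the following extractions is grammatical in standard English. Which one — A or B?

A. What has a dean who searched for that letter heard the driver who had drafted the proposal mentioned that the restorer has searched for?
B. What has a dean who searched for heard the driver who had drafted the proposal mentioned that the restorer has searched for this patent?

A

In B, the wh-phrase is extracted from inside a complex-NP island (relative clause) (introduced by "who"), which blocks movement.
In A, the extraction path crosses only that-complement boundaries, which are transparent.
So A is grammatical.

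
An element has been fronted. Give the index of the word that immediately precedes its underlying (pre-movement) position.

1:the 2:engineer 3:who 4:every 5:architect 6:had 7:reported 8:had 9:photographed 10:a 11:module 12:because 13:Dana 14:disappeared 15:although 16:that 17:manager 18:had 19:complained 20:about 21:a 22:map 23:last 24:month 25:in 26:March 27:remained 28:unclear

7

The displaced element is "the engineer" (word 2).
It is linked across 1 clause boundary (Ø).
It functions as the subject of "photographed", so the gap sits immediately after word 7 ("reported").
Base order: Every architect had reported that the engineer had photographed a module because Dana disappeared although that manager had complained about a map last month in March.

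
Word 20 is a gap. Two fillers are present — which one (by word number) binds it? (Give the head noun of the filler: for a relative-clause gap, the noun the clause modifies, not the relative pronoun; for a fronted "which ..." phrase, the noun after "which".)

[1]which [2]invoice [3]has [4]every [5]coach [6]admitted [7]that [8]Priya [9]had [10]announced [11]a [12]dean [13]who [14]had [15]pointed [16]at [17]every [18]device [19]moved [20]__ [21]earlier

2

The marked gap is the direct object of "moved".
Its filler is the fronted wh-phrase "which invoice", at word 2.
(The other dependency links word 12 to a gap after word 13.)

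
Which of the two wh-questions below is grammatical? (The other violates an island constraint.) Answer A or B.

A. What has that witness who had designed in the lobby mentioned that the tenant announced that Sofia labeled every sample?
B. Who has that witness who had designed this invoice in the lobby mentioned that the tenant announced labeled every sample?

B

In A, the wh-phrase is extracted from inside a complex-NP island (relative clause) (introduced by "who"), which blocks movement.
In B, the extraction path crosses only that-complement boundaries, which are transparent.
So B is grammatical.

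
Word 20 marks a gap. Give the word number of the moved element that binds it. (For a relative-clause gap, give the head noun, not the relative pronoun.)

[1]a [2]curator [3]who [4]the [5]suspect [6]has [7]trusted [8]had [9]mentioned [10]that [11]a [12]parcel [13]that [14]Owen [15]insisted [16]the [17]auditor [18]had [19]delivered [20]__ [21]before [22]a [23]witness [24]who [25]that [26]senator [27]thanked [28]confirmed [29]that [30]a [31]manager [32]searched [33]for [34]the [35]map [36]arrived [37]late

12

The gap at 20 is the object of "delivered", inside a relative clause.
The relative pronoun is "that" (word 13); it is bound by the head noun immediately before it.
Its filler is the head noun "parcel", at word 12.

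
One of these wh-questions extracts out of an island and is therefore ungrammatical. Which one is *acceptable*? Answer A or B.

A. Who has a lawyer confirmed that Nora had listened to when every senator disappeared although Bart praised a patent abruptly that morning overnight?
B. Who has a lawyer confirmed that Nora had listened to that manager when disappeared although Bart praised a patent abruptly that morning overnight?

In B, the wh-phrase is extracted from inside an adjunct island (introduced by "when"), which blocks movement.
In A, the extraction path crosses only that-complement boundaries, which are transparent.
So A is grammatical.

A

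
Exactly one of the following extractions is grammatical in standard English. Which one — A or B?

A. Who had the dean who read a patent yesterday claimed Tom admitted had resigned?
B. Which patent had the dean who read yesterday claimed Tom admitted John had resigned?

A

In B, the wh-phrase is extracted from inside a complex-NP island (relative clause) (introduced by "who"), which blocks movement.
In A, the extraction path crosses only that-complement boundaries, which are transparent.
So A is grammatical.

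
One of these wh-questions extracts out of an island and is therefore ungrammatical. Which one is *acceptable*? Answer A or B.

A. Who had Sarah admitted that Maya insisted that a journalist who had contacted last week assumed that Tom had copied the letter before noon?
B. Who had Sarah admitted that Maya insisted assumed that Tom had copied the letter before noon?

In A, the wh-phrase is extracted from inside a complex-NP island (relative clause) (introduced by "who"), which blocks movement.
In B, the extraction path crosses only that-complement boundaries, which are transparent.
So B is grammatical.

B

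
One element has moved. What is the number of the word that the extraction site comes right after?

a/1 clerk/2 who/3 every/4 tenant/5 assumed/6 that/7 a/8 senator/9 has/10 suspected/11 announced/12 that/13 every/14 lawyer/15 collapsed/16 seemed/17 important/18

The displaced element is "a clerk" (word 2).
It is linked across 2 clause boundaries (that → Ø).
It functions as the subject of "announced", so the gap sits immediately after word 11 ("suspected").
Base order: Every tenant assumed that a senator has suspected that a clerk announced that every lawyer collapsed.

11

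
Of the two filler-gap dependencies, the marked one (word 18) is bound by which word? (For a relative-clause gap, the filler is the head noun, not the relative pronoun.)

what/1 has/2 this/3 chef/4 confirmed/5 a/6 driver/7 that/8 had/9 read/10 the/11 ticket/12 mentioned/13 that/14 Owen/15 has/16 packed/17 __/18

The marked gap is the direct object of "packed".
Its filler is the fronted wh-phrase "what", at word 1.
(The other dependency links word 7 to a gap after word 8.)

1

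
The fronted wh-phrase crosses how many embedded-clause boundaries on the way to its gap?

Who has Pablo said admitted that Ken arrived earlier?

"who" is extracted from the subject of "admitted".
Boundaries crossed, outermost first: [Ø] — 1 in total.

1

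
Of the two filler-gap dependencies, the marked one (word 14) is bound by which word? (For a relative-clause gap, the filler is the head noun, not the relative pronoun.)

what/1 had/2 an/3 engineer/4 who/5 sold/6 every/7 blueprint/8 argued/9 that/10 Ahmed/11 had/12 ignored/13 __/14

1

The marked gap is the direct object of "ignored".
Its filler is the fronted wh-phrase "what", at word 1.
(The other dependency links word 4 to a gap after word 5.)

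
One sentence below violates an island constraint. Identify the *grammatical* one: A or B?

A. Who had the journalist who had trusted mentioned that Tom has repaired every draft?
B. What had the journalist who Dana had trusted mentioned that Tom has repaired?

B

In A, the wh-phrase is extracted from inside a complex-NP island (relative clause) (introduced by "who"), which blocks movement.
In B, the extraction path crosses only that-complement boundaries, which are transparent.
So B is grammatical.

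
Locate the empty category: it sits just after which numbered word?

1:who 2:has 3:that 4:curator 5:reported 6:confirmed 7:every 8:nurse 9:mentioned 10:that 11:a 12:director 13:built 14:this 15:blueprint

5

The displaced element is "who" (word 1).
It is linked across 1 clause boundary (Ø).
It functions as the subject of "confirmed", so the gap sits immediately after word 5 ("reported").
Base order: That curator has reported that who confirmed every nurse mentioned that a director built this blueprint.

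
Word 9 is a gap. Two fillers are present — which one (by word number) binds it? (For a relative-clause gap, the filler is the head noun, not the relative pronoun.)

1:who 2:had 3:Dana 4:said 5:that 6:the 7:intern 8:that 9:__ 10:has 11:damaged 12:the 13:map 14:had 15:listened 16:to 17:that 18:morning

7

The marked gap is inside the relative clause, the subject of "damaged".
Its filler is the head noun "intern" (via "that"), at word 7.
(The other dependency links word 1 to a gap after word 16.)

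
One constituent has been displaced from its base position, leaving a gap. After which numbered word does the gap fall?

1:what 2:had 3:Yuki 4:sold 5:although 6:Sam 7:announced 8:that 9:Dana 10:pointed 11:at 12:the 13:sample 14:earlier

4

The displaced element is "what" (word 1).
It functions as the direct object of "sold", so the gap sits immediately after word 4 ("sold").
Base order: Yuki had sold what although Sam announced that Dana pointed at the sample earlier.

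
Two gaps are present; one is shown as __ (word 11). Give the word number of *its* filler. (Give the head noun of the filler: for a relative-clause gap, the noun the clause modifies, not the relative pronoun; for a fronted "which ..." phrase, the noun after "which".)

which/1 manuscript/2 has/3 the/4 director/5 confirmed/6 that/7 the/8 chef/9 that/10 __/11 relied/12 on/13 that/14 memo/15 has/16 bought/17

The marked gap is inside the relative clause, the subject of "relied".
Its filler is the head noun "chef" (via "that"), at word 9.
(The other dependency links word 2 to a gap after word 17.)

9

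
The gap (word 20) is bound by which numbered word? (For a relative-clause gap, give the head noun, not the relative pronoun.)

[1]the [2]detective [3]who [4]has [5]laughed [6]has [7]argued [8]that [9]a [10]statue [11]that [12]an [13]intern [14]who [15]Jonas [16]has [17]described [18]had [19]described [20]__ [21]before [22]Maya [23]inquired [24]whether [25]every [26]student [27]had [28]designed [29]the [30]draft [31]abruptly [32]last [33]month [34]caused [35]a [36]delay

The gap at 20 is the object of "described", inside a relative clause.
The relative pronoun is "that" (word 11); it is bound by the head noun immediately before it.
Its filler is the head noun "statue", at word 10.

10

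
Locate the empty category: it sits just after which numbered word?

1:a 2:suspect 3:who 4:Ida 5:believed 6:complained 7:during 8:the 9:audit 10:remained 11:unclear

The displaced element is "a suspect" (word 2).
It is linked across 1 clause boundary (Ø).
It functions as the subject of "complained", so the gap sits immediately after word 5 ("believed").
Base order: Ida believed that a suspect complained during the audit.

5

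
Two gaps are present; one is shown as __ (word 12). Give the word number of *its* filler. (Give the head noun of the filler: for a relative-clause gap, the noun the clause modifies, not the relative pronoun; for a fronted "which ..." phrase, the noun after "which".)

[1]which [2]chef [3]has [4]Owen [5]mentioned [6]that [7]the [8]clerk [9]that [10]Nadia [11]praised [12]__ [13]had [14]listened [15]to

8

The marked gap is inside the relative clause, the direct object of "praised".
Its filler is the head noun "clerk" (via "that"), at word 8.
(The other dependency links word 2 to a gap after word 15.)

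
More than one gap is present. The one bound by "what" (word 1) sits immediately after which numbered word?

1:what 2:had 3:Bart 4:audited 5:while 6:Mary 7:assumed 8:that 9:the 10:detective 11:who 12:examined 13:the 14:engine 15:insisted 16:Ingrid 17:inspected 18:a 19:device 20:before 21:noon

4

The displaced element is "what" (word 1).
It functions as the direct object of "audited", so the gap sits immediately after word 4 ("audited").
Base order: Bart had audited what while Mary assumed that the detective who examined the engine insisted Ingrid inspected a device before noon.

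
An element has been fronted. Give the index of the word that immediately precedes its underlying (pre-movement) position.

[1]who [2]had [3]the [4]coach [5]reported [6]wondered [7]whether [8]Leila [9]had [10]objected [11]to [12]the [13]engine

5

The displaced element is "who" (word 1).
It is linked across 1 clause boundary (Ø).
It functions as the subject of "wondered", so the gap sits immediately after word 5 ("reported").
Base order: The coach had reported that who wondered whether Leila had objected to the engine.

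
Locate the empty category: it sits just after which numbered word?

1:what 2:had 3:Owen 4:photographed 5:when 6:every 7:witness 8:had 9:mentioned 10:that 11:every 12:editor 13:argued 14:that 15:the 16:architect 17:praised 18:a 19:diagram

4

The displaced element is "what" (word 1).
It functions as the direct object of "photographed", so the gap sits immediately after word 4 ("photographed").
Base order: Owen had photographed what when every witness had mentioned that every editor argued that the architect praised a diagram.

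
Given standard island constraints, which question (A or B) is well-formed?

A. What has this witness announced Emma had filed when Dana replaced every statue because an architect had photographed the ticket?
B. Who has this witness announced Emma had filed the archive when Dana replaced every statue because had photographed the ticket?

In B, the wh-phrase is extracted from inside an adjunct island (introduced by "when"), which blocks movement.
In A, the extraction path crosses only that-complement boundaries, which are transparent.
So A is grammatical.

A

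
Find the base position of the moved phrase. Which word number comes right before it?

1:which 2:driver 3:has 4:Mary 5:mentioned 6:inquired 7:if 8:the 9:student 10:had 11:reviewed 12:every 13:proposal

The displaced element is "which driver" (word 2).
It is linked across 1 clause boundary (Ø).
It functions as the subject of "inquired", so the gap sits immediately after word 5 ("mentioned").
Base order: Mary has mentioned which driver inquired if the student had reviewed every proposal.

5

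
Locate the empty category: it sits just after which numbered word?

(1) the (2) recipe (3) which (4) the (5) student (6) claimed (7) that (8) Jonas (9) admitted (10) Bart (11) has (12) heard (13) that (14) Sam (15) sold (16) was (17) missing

The displaced element is "the recipe" (word 2).
It is linked across 3 clause boundaries (that → Ø → that).
It functions as the direct object of "sold", so the gap sits immediately after word 15 ("sold").
Base order: The student claimed that Jonas admitted Bart has heard that Sam sold the recipe.

15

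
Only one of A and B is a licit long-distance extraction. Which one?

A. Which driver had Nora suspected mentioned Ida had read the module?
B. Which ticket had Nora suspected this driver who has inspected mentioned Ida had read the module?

In B, the wh-phrase is extracted from inside a complex-NP island (relative clause) (introduced by "who"), which blocks movement.
In A, the extraction path crosses only that-complement boundaries, which are transparent.
So A is grammatical.

A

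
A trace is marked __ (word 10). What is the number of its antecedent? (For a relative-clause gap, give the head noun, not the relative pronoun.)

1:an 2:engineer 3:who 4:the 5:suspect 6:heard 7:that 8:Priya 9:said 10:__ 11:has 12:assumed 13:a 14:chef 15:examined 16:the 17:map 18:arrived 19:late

2

The gap at 10 is the subject of "assumed", inside a relative clause.
The relative pronoun is "who" (word 3); it is bound by the head noun immediately before it.
Its filler is the head noun "engineer", at word 2.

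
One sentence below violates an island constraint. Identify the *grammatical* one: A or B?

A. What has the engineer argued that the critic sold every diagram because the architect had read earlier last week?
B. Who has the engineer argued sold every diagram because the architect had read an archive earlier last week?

B

In A, the wh-phrase is extracted from inside an adjunct island (introduced by "because"), which blocks movement.
In B, the extraction path crosses only that-complement boundaries, which are transparent.
So B is grammatical.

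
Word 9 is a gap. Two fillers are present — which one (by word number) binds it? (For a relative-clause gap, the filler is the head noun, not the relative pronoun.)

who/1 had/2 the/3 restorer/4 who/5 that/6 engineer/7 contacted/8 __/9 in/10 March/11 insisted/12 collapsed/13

The marked gap is inside the relative clause, the direct object of "contacted".
Its filler is the head noun "restorer" (via "who"), at word 4.
(The other dependency links word 1 to a gap after word 12.)

4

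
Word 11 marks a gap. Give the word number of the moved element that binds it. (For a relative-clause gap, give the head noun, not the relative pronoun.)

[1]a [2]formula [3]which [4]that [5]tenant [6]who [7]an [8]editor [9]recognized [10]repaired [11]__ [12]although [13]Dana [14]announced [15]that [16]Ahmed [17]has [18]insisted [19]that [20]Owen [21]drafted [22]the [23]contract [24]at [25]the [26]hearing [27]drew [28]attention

2

The gap at 11 is the object of "repaired", inside a relative clause.
The relative pronoun is "which" (word 3); it is bound by the head noun immediately before it.
Its filler is the head noun "formula", at word 2.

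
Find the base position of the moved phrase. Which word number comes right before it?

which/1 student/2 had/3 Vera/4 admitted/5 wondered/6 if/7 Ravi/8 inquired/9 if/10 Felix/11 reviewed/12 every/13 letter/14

The displaced element is "which student" (word 2).
It is linked across 1 clause boundary (Ø).
It functions as the subject of "wondered", so the gap sits immediately after word 5 ("admitted").
Base order: Vera had admitted that which student wondered if Ravi inquired if Felix reviewed every letter.

5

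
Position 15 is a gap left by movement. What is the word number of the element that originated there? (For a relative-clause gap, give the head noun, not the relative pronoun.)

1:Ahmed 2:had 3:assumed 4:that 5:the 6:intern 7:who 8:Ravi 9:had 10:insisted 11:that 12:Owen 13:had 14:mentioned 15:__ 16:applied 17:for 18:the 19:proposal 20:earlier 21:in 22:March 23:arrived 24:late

The gap at 15 is the subject of "applied", inside a relative clause.
The relative pronoun is "who" (word 7); it is bound by the head noun immediately before it.
Its filler is the head noun "intern", at word 6.

6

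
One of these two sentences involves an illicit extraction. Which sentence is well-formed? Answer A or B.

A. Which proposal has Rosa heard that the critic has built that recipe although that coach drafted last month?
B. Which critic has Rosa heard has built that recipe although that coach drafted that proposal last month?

In A, the wh-phrase is extracted from inside an adjunct island (introduced by "although"), which blocks movement.
In B, the extraction path crosses only that-complement boundaries, which are transparent.
So B is grammatical.

B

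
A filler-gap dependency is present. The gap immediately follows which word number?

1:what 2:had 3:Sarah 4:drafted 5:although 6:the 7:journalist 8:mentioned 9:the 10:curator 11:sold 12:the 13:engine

4

The displaced element is "what" (word 1).
It functions as the direct object of "drafted", so the gap sits immediately after word 4 ("drafted").
Base order: Sarah had drafted what although the journalist mentioned the curator sold the engine.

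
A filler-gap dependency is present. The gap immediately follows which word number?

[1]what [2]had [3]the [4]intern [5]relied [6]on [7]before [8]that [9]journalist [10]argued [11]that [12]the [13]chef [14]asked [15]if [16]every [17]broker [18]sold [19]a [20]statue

6

The displaced element is "what" (word 1).
It functions as the object of the preposition "on" of "relied", so the gap sits immediately after word 6 ("on").
Base order: The intern had relied on what before that journalist argued that the chef asked if every broker sold a statue.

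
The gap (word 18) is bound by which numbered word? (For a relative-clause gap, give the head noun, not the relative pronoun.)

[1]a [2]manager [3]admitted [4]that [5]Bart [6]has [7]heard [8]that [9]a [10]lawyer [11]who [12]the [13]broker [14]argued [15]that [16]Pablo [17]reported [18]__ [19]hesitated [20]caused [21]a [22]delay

10

The gap at 18 is the subject of "hesitated", inside a relative clause.
The relative pronoun is "who" (word 11); it is bound by the head noun immediately before it.
Its filler is the head noun "lawyer", at word 10.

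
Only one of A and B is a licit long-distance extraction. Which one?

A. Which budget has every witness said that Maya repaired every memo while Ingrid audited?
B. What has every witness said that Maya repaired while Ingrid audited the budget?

In A, the wh-phrase is extracted from inside an adjunct island (introduced by "while"), which blocks movement.
In B, the extraction path crosses only that-complement boundaries, which are transparent.
So B is grammatical.

B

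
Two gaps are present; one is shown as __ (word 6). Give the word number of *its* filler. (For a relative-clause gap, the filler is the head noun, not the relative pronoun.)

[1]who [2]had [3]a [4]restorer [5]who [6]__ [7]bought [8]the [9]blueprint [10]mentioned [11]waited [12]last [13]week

The marked gap is inside the relative clause, the subject of "bought".
Its filler is the head noun "restorer" (via "who"), at word 4.
(The other dependency links word 1 to a gap after word 10.)

4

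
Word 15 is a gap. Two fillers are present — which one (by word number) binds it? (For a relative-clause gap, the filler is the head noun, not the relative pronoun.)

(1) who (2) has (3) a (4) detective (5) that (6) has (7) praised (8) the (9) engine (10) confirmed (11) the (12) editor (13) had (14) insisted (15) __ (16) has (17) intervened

The marked gap is the subject of "intervened".
Its filler is the fronted wh-phrase "who", at word 1.
(The other dependency links word 4 to a gap after word 5.)

1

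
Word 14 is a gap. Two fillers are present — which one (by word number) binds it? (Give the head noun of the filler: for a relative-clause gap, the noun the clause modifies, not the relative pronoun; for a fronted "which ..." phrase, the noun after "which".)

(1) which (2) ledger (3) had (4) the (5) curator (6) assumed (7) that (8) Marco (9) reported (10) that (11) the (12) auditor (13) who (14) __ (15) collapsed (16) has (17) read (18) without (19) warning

12

The marked gap is inside the relative clause, the subject of "collapsed".
Its filler is the head noun "auditor" (via "who"), at word 12.
(The other dependency links word 2 to a gap after word 17.)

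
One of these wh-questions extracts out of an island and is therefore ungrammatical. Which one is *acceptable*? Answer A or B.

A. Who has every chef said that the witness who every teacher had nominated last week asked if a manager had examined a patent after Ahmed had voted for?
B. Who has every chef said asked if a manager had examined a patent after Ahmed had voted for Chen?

In A, the wh-phrase is extracted from inside a wh-island (introduced by "if"), which blocks movement.
In B, the extraction path crosses only that-complement boundaries, which are transparent.
So B is grammatical.

B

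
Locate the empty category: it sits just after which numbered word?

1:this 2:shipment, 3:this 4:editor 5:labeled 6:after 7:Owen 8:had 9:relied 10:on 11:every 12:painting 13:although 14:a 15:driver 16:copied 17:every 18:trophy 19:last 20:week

5

The displaced element is "this shipment" (word 2).
It functions as the direct object of "labeled", so the gap sits immediately after word 5 ("labeled").
Base order: This editor labeled this shipment after Owen had relied on every painting although a driver copied every trophy last week.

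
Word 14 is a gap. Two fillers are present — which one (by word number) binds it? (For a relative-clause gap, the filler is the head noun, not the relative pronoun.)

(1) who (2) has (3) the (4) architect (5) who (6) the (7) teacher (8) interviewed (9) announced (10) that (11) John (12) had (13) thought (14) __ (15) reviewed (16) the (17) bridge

The marked gap is the subject of "reviewed".
Its filler is the fronted wh-phrase "who", at word 1.
(The other dependency links word 4 to a gap after word 8.)

1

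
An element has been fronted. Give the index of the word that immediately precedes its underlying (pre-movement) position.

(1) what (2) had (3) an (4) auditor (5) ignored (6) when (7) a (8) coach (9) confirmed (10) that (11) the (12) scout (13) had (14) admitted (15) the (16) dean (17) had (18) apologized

5

The displaced element is "what" (word 1).
It functions as the direct object of "ignored", so the gap sits immediately after word 5 ("ignored").
Base order: An auditor had ignored what when a coach confirmed that the scout had admitted the dean had apologized.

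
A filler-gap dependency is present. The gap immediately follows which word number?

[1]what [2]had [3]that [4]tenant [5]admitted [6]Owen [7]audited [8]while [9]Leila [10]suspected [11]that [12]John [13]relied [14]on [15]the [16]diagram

The displaced element is "what" (word 1).
It is linked across 1 clause boundary (Ø).
It functions as the direct object of "audited", so the gap sits immediately after word 7 ("audited").
Base order: That tenant had admitted Owen audited what while Leila suspected that John relied on the diagram.

7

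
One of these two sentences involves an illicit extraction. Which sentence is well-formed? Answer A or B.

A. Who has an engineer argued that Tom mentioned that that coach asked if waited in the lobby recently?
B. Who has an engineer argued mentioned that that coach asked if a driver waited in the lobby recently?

B

In A, the wh-phrase is extracted from inside a wh-island (introduced by "if"), which blocks movement.
In B, the extraction path crosses only that-complement boundaries, which are transparent.
So B is grammatical.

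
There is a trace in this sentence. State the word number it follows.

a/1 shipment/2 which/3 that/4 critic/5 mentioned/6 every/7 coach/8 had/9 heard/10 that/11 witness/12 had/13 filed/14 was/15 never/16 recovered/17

14

The displaced element is "a shipment" (word 2).
It is linked across 2 clause boundaries (Ø → Ø).
It functions as the direct object of "filed", so the gap sits immediately after word 14 ("filed").
Base order: That critic mentioned every coach had heard that witness had filed a shipment.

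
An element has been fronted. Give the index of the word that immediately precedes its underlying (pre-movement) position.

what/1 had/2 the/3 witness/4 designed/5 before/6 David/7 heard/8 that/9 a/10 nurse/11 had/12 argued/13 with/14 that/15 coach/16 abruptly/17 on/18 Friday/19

The displaced element is "what" (word 1).
It functions as the direct object of "designed", so the gap sits immediately after word 5 ("designed").
Base order: The witness had designed what before David heard that a nurse had argued with that coach abruptly on Friday.

5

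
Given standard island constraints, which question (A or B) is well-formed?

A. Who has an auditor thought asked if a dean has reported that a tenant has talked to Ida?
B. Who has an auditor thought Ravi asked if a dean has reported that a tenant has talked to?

In B, the wh-phrase is extracted from inside a wh-island (introduced by "if"), which blocks movement.
In A, the extraction path crosses only that-complement boundaries, which are transparent.
So A is grammatical.

A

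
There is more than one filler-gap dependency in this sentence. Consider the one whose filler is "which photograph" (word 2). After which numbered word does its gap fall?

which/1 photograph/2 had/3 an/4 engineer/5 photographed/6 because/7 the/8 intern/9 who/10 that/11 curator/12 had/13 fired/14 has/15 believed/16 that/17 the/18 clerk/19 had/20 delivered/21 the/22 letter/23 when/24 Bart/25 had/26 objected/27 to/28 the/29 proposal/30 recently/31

6

The displaced element is "which photograph" (word 2).
It functions as the direct object of "photographed", so the gap sits immediately after word 6 ("photographed").
Base order: An engineer had photographed which photograph because the intern who that curator had fired has believed that the clerk had delivered the letter when Bart had objected to the proposal recently.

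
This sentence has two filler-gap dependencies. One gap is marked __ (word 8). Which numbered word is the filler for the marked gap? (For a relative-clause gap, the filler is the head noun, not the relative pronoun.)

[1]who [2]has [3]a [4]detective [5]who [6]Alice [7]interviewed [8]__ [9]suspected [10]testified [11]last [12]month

4

The marked gap is inside the relative clause, the direct object of "interviewed".
Its filler is the head noun "detective" (via "who"), at word 4.
(The other dependency links word 1 to a gap after word 9.)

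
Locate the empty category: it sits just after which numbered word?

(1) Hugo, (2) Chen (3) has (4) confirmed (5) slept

The displaced element is "Hugo" (word 1).
It is linked across 1 clause boundary (Ø).
It functions as the subject of "slept", so the gap sits immediately after word 4 ("confirmed").
Base order: Chen has confirmed that Hugo slept.

4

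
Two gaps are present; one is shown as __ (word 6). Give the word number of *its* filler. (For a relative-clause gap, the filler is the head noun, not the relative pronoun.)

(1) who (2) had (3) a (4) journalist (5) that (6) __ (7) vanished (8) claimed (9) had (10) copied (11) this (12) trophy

4

The marked gap is inside the relative clause, the subject of "vanished".
Its filler is the head noun "journalist" (via "that"), at word 4.
(The other dependency links word 1 to a gap after word 8.)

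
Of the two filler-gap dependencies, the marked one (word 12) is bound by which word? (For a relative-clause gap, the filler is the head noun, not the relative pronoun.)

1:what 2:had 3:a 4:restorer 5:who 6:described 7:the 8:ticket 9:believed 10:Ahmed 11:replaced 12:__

1

The marked gap is the direct object of "replaced".
Its filler is the fronted wh-phrase "what", at word 1.
(The other dependency links word 4 to a gap after word 5.)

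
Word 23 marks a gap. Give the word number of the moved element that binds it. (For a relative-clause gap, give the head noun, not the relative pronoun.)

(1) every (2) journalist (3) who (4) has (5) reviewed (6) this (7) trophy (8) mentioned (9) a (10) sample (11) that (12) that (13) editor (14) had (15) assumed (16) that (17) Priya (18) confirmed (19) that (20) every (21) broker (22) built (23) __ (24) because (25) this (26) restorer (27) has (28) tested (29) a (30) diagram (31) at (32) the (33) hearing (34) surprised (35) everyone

The gap at 23 is the object of "built", inside a relative clause.
The relative pronoun is "that" (word 11); it is bound by the head noun immediately before it.
Its filler is the head noun "sample", at word 10.

10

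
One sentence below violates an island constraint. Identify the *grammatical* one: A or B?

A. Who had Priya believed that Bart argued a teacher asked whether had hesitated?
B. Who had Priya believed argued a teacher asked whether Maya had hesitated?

In A, the wh-phrase is extracted from inside a wh-island (introduced by "whether"), which blocks movement.
In B, the extraction path crosses only that-complement boundaries, which are transparent.
So B is grammatical.

B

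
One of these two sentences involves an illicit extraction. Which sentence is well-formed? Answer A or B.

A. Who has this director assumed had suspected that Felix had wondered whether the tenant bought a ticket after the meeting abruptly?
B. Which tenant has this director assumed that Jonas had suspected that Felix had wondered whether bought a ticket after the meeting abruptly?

In B, the wh-phrase is extracted from inside a wh-island (introduced by "whether"), which blocks movement.
In A, the extraction path crosses only that-complement boundaries, which are transparent.
So A is grammatical.

A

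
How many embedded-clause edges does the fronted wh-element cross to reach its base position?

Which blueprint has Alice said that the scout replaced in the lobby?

1

"which blueprint" is extracted from the object of "replaced".
Boundaries crossed, outermost first: [that] — 1 in total.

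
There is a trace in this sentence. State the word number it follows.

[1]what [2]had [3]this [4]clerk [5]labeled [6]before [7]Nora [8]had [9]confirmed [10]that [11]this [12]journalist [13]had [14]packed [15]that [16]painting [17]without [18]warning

5

The displaced element is "what" (word 1).
It functions as the direct object of "labeled", so the gap sits immediately after word 5 ("labeled").
Base order: This clerk had labeled what before Nora had confirmed that this journalist had packed that painting without warning.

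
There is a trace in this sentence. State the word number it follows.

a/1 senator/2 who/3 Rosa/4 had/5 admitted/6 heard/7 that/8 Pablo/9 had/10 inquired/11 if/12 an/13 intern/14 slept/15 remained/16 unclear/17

6

The displaced element is "a senator" (word 2).
It is linked across 1 clause boundary (Ø).
It functions as the subject of "heard", so the gap sits immediately after word 6 ("admitted").
Base order: Rosa had admitted a senator heard that Pablo had inquired if an intern slept.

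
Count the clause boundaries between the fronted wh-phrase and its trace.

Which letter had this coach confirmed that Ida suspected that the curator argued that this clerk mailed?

"which letter" is extracted from the object of "mailed".
Boundaries crossed, outermost first: [that], [that], [that] — 3 in total.

3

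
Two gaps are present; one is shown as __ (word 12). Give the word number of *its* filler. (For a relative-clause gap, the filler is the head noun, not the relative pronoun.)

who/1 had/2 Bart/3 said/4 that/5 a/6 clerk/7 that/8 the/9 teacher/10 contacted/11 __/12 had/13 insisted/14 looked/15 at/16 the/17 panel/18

The marked gap is inside the relative clause, the direct object of "contacted".
Its filler is the head noun "clerk" (via "that"), at word 7.
(The other dependency links word 1 to a gap after word 14.)

7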